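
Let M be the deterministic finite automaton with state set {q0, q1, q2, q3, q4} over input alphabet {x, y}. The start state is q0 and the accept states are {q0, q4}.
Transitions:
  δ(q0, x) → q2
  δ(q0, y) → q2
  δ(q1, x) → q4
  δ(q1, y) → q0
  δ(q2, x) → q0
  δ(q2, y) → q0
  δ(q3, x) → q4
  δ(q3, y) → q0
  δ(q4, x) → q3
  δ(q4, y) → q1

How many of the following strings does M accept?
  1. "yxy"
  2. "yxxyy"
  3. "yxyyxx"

1

"yxy": rejected
"yxxyy": rejected
"yxyyxx": accepted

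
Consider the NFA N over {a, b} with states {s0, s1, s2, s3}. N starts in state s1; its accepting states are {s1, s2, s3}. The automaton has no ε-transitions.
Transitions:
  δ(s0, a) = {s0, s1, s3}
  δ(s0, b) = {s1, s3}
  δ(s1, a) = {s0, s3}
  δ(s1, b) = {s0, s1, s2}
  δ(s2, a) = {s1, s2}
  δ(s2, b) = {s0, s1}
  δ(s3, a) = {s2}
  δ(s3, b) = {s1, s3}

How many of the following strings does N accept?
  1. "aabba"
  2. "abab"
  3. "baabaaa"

"aabba": accepted
"abab": accepted
"baabaaa": accepted

3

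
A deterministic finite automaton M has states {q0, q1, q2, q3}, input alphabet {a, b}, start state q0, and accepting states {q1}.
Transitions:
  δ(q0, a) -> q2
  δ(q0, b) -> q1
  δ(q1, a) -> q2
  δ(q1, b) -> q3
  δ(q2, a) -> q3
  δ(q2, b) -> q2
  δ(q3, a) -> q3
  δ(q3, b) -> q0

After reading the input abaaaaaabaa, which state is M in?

q3

q0 --a--> q2
q2 --b--> q2
q2 --a--> q3
q3 --a--> q3
q3 --a--> q3
q3 --a--> q3
q3 --a--> q3
q3 --a--> q3
q3 --b--> q0
q0 --a--> q2
q2 --a--> q3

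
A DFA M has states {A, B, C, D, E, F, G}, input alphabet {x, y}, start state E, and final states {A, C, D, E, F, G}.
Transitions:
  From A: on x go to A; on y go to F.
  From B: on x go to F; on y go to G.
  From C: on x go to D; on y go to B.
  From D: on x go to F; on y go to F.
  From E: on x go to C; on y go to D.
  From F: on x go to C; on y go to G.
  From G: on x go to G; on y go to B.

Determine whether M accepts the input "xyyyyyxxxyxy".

E --x--> C
C --y--> B
B --y--> G
G --y--> B
B --y--> G
G --y--> B
B --x--> F
F --x--> C
C --x--> D
D --y--> F
F --x--> C
C --y--> B
End in state B, which is not an accepting state.

rejected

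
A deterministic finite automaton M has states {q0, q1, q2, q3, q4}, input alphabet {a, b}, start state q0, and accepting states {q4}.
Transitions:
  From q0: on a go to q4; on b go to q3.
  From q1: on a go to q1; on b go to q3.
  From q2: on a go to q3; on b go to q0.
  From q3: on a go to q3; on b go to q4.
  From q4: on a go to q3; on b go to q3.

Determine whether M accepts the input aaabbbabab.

accepted

q0 --a--> q4
q4 --a--> q3
q3 --a--> q3
q3 --b--> q4
q4 --b--> q3
q3 --b--> q4
q4 --a--> q3
q3 --b--> q4
q4 --a--> q3
q3 --b--> q4
End in state q4, which is an accepting state.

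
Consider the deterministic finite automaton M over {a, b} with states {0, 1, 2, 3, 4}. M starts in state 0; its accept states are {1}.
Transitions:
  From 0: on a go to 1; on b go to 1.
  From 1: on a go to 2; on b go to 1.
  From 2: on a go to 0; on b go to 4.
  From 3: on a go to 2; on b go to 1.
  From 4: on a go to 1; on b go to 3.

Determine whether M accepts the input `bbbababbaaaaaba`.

rejected

0 --b--> 1
1 --b--> 1
1 --b--> 1
1 --a--> 2
2 --b--> 4
4 --a--> 1
1 --b--> 1
1 --b--> 1
1 --a--> 2
2 --a--> 0
0 --a--> 1
1 --a--> 2
2 --a--> 0
0 --b--> 1
1 --a--> 2
End in state 2, which is not an accepting state.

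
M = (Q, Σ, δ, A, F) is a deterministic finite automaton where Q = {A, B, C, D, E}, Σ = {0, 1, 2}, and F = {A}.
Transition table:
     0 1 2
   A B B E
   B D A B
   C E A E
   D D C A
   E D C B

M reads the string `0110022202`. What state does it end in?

A

A --0--> B
B --1--> A
A --1--> B
B --0--> D
D --0--> D
D --2--> A
A --2--> E
E --2--> B
B --0--> D
D --2--> A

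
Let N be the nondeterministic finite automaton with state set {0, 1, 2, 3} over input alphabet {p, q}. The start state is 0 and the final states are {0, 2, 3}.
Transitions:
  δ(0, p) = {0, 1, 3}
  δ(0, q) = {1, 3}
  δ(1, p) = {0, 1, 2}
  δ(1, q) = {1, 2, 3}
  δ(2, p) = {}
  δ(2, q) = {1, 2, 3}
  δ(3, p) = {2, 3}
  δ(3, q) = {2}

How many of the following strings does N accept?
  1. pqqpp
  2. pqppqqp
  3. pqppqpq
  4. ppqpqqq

4

pqqpp: accepted
pqppqqp: accepted
pqppqpq: accepted
ppqpqqq: accepted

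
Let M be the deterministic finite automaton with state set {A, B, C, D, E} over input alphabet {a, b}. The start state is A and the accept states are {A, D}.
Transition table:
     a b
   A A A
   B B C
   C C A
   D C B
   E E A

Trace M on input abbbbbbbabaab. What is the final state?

A --a--> A
A --b--> A
A --b--> A
A --b--> A
A --b--> A
A --b--> A
A --b--> A
A --b--> A
A --a--> A
A --b--> A
A --a--> A
A --a--> A
A --b--> A

A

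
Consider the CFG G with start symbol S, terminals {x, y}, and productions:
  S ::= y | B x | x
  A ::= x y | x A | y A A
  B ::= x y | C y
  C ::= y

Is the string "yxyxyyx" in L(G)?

no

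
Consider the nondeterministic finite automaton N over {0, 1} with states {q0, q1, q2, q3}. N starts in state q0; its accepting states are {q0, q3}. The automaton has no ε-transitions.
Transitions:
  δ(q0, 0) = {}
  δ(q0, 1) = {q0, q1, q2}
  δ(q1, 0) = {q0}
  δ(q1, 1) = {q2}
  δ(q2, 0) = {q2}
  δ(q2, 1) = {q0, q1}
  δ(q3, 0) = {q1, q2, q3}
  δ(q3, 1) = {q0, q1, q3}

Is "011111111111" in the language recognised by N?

rejected

Start: {q0}
read 0: {}
The reachable set is empty and stays empty for the remaining 11 symbols.
Reachable ∩ accepting = {} — empty.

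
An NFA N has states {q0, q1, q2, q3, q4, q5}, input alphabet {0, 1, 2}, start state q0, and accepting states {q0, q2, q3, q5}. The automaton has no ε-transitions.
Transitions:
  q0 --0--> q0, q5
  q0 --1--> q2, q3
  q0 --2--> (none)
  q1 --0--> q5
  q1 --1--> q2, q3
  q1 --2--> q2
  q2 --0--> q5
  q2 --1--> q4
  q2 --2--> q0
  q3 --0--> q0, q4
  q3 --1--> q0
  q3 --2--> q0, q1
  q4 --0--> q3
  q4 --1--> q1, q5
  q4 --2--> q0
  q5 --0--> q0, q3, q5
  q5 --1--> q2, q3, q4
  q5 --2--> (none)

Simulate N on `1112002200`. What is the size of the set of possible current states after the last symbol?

3

Start: {q0}
read 1: {q2, q3}
read 1: {q0, q4}
read 1: {q1, q2, q3, q5}
read 2: {q0, q1, q2}
read 0: {q0, q5}
read 0: {q0, q3, q5}
read 2: {q0, q1}
read 2: {q2}
read 0: {q5}
read 0: {q0, q3, q5}
Final reachable set {q0, q3, q5} has 3 states.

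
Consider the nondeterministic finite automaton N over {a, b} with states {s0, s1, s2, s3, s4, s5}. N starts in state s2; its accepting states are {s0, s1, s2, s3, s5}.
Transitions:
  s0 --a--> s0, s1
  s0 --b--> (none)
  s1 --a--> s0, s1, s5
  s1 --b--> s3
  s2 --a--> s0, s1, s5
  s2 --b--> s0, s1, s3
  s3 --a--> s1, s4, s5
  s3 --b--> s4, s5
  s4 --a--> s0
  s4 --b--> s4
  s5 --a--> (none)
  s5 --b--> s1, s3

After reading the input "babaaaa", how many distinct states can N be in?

3

Start: {s2}
read b: {s0, s1, s3}
read a: {s0, s1, s4, s5}
read b: {s1, s3, s4}
read a: {s0, s1, s4, s5}
read a: {s0, s1, s5}
read a: {s0, s1, s5}
read a: {s0, s1, s5}
Final reachable set {s0, s1, s5} has 3 states.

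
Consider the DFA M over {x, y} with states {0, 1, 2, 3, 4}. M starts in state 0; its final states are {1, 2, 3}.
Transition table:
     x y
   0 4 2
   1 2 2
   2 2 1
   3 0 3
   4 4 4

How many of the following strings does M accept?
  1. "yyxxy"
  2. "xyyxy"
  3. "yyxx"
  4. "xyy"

2

"yyxxy": accepted
"xyyxy": rejected
"yyxx": accepted
"xyy": rejected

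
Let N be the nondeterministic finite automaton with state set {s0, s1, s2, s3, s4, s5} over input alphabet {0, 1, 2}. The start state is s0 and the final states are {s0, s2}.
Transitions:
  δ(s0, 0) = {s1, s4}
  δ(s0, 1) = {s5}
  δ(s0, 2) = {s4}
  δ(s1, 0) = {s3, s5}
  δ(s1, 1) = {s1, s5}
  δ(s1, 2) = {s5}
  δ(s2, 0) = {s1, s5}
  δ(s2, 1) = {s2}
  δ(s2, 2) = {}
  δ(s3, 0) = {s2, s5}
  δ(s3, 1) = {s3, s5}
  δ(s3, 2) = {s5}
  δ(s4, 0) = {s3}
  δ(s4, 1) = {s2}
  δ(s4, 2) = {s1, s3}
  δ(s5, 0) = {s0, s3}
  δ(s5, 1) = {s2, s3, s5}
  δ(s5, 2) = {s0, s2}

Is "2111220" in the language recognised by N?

Start: {s0}
read 2: {s4}
read 1: {s2}
read 1: {s2}
read 1: {s2}
read 2: {}
The reachable set is empty and stays empty for the remaining 2 symbols.
Reachable ∩ accepting = {} — empty.

rejected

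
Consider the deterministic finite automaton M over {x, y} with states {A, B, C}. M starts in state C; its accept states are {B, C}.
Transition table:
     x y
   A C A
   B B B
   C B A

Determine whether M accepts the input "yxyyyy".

C --y--> A
A --x--> C
C --y--> A
A --y--> A
A --y--> A
A --y--> A
End in state A, which is not an accepting state.

rejected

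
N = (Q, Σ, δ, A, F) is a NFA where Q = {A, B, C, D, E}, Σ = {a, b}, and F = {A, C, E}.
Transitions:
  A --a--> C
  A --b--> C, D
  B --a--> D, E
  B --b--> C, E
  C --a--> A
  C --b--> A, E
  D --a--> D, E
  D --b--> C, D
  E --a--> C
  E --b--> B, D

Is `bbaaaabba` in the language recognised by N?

accepted

Start: {A}
read b: {C, D}
read b: {A, C, D, E}
read a: {A, C, D, E}
read a: {A, C, D, E}
read a: {A, C, D, E}
read a: {A, C, D, E}
read b: {A, B, C, D, E}
read b: {A, B, C, D, E}
read a: {A, C, D, E}
Reachable ∩ accepting = {A, C, E} — nonempty.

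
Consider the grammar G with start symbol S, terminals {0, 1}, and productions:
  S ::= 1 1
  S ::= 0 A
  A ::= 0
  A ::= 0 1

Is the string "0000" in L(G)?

no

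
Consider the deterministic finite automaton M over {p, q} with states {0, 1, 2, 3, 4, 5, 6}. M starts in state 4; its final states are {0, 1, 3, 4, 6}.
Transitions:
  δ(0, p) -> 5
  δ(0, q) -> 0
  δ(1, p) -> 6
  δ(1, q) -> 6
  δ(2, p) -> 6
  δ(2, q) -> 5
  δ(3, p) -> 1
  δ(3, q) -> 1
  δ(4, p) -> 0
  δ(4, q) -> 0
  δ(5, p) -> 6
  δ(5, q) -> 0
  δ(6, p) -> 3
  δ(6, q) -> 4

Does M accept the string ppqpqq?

accepted

4 --p--> 0
0 --p--> 5
5 --q--> 0
0 --p--> 5
5 --q--> 0
0 --q--> 0
End in state 0, which is an accepting state.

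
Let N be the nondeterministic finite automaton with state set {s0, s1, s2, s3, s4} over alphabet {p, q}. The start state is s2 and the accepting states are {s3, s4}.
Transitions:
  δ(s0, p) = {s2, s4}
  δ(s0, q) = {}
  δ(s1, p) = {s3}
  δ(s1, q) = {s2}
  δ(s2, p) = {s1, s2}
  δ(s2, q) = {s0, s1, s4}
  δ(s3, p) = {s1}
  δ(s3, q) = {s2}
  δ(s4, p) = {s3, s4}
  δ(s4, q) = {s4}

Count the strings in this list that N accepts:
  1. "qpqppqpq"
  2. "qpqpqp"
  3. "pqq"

3

"qpqppqpq": accepted
"qpqpqp": accepted
"pqq": accepted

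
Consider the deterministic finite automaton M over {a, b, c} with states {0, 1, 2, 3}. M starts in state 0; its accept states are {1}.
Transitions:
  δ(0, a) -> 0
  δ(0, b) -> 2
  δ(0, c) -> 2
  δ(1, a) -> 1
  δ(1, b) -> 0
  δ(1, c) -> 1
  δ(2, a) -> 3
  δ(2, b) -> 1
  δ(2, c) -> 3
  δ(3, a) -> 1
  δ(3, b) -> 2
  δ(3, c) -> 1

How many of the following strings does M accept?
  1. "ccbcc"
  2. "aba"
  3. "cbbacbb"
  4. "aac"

"ccbcc": accepted
"aba": rejected
"cbbacbb": rejected
"aac": rejected

1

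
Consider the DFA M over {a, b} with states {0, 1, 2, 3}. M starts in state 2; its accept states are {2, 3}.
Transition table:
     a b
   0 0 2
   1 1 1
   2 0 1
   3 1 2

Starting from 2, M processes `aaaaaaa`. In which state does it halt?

2 --a--> 0
0 --a--> 0
0 --a--> 0
0 --a--> 0
0 --a--> 0
0 --a--> 0
0 --a--> 0

0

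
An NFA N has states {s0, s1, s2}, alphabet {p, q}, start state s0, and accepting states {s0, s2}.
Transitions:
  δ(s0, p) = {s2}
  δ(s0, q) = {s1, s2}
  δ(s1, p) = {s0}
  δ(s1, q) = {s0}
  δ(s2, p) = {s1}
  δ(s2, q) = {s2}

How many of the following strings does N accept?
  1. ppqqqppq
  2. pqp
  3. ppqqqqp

2

ppqqqppq: accepted
pqp: rejected
ppqqqqp: accepted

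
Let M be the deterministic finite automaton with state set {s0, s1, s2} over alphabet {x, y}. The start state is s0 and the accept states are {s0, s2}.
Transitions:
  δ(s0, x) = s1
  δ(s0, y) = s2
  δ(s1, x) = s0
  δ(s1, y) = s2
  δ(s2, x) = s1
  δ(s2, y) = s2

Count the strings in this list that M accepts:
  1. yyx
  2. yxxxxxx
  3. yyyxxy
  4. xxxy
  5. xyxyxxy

4

yyx: rejected
yxxxxxx: accepted
yyyxxy: accepted
xxxy: accepted
xyxyxxy: accepted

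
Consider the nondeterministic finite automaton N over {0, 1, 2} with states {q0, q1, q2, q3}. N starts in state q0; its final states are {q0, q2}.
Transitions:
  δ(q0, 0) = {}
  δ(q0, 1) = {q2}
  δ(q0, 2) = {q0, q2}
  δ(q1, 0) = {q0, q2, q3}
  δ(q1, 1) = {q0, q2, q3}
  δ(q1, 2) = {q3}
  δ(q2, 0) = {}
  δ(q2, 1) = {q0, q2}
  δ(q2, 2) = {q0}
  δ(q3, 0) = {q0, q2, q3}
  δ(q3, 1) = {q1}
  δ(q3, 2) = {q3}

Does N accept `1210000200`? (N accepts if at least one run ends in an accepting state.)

Start: {q0}
read 1: {q2}
read 2: {q0}
read 1: {q2}
read 0: {}
The reachable set is empty and stays empty for the remaining 6 symbols.
Reachable ∩ accepting = {} — empty.

rejected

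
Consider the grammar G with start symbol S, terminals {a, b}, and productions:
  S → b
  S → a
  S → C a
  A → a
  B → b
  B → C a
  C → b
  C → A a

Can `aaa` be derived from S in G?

yes

S ⇒ Ca ⇒ Aaa ⇒ aaa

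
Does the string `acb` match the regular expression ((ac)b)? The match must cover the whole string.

yes

Split as ac·b: (ac) matches ac and b matches b.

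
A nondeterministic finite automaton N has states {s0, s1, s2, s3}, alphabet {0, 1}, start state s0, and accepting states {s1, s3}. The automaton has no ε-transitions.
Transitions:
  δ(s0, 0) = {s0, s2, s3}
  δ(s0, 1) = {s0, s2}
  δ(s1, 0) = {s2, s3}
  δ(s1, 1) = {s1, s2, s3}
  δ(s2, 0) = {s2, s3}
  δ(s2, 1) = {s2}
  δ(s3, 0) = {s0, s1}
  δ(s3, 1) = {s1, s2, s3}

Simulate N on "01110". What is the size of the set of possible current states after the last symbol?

Start: {s0}
read 0: {s0, s2, s3}
read 1: {s0, s1, s2, s3}
read 1: {s0, s1, s2, s3}
read 1: {s0, s1, s2, s3}
read 0: {s0, s1, s2, s3}
Final reachable set {s0, s1, s2, s3} has 4 states.

4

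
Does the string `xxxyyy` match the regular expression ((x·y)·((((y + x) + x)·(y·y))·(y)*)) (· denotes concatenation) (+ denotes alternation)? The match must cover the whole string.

No split of xxxyyy into u·v has (x·y) matching u and ((((y+x)+x)·(y·y))·(y)*) matching v.

no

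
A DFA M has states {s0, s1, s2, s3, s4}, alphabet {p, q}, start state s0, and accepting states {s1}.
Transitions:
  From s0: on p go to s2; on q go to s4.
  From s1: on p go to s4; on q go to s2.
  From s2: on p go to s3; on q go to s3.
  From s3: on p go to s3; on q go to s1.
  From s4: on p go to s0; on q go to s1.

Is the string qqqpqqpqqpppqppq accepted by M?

s0 --q--> s4
s4 --q--> s1
s1 --q--> s2
s2 --p--> s3
s3 --q--> s1
s1 --q--> s2
s2 --p--> s3
s3 --q--> s1
s1 --q--> s2
s2 --p--> s3
s3 --p--> s3
s3 --p--> s3
s3 --q--> s1
s1 --p--> s4
s4 --p--> s0
s0 --q--> s4
End in state s4, which is not an accepting state.

rejected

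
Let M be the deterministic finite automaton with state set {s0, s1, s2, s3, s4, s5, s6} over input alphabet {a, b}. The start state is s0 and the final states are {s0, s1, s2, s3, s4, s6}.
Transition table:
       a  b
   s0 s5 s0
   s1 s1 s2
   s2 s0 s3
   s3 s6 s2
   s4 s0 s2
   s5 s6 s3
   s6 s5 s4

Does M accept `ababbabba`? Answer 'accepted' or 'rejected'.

rejected

s0 --a--> s5
s5 --b--> s3
s3 --a--> s6
s6 --b--> s4
s4 --b--> s2
s2 --a--> s0
s0 --b--> s0
s0 --b--> s0
s0 --a--> s5
End in state s5, which is not an accepting state.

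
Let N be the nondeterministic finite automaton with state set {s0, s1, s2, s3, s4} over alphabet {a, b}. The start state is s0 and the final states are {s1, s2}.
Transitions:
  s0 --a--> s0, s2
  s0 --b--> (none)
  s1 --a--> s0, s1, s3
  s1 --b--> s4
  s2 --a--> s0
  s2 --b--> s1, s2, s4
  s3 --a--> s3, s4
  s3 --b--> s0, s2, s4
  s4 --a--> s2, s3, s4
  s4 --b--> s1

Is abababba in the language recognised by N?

Start: {s0}
read a: {s0, s2}
read b: {s1, s2, s4}
read a: {s0, s1, s2, s3, s4}
read b: {s0, s1, s2, s4}
read a: {s0, s1, s2, s3, s4}
read b: {s0, s1, s2, s4}
read b: {s1, s2, s4}
read a: {s0, s1, s2, s3, s4}
Reachable ∩ accepting = {s1, s2} — nonempty.

accepted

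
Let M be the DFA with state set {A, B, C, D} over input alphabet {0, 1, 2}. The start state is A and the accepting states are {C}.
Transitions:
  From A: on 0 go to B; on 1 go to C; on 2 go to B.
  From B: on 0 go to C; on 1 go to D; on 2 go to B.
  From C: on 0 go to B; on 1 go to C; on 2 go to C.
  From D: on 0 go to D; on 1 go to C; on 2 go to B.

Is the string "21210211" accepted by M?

A --2--> B
B --1--> D
D --2--> B
B --1--> D
D --0--> D
D --2--> B
B --1--> D
D --1--> C
End in state C, which is an accepting state.

accepted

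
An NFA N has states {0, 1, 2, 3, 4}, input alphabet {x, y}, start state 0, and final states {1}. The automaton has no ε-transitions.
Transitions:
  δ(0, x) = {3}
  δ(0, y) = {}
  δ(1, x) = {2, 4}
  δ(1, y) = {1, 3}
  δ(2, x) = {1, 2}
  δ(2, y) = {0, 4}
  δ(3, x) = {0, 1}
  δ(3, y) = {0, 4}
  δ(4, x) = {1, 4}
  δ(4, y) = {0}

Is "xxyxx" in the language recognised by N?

accepted

Start: {0}
read x: {3}
read x: {0, 1}
read y: {1, 3}
read x: {0, 1, 2, 4}
read x: {1, 2, 3, 4}
Reachable ∩ accepting = {1} — nonempty.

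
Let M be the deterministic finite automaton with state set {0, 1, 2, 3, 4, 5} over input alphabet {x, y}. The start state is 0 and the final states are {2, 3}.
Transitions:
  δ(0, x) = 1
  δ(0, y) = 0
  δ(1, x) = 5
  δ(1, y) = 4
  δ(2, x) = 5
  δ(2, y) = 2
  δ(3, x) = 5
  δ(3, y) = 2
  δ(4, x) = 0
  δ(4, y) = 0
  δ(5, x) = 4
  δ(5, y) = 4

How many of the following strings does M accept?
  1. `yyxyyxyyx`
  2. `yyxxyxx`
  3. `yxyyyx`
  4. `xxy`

0

`yyxyyxyyx`: rejected
`yyxxyxx`: rejected
`yxyyyx`: rejected
`xxy`: rejected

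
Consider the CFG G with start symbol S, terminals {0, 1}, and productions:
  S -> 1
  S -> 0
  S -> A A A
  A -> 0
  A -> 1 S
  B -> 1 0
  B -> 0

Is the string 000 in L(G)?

S ⇒ AAA ⇒ 0AA ⇒ 00A ⇒ 000

yes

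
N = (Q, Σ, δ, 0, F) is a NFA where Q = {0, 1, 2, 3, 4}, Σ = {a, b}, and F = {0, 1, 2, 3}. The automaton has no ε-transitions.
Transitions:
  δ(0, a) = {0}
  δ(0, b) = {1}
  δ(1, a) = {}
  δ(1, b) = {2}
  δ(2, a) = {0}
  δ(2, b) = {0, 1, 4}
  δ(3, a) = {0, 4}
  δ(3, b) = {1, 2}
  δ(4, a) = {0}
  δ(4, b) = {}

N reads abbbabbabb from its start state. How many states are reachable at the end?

1

Start: {0}
read a: {0}
read b: {1}
read b: {2}
read b: {0, 1, 4}
read a: {0}
read b: {1}
read b: {2}
read a: {0}
read b: {1}
read b: {2}
Final reachable set {2} has 1 state.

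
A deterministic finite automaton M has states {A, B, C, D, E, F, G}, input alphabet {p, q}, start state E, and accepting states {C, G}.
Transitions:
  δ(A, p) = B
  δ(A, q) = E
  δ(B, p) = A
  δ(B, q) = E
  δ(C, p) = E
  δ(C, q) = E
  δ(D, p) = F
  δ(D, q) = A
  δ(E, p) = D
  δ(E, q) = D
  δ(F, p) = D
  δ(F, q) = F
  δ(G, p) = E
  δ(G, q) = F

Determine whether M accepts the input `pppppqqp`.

E --p--> D
D --p--> F
F --p--> D
D --p--> F
F --p--> D
D --q--> A
A --q--> E
E --p--> D
End in state D, which is not an accepting state.

rejected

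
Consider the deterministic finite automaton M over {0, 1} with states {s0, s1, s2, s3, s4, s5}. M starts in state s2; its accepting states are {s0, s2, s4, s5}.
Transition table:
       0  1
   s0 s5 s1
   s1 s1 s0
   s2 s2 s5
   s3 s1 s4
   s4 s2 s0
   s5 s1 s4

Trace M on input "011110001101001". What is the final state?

s2 --0--> s2
s2 --1--> s5
s5 --1--> s4
s4 --1--> s0
s0 --1--> s1
s1 --0--> s1
s1 --0--> s1
s1 --0--> s1
s1 --1--> s0
s0 --1--> s1
s1 --0--> s1
s1 --1--> s0
s0 --0--> s5
s5 --0--> s1
s1 --1--> s0

s0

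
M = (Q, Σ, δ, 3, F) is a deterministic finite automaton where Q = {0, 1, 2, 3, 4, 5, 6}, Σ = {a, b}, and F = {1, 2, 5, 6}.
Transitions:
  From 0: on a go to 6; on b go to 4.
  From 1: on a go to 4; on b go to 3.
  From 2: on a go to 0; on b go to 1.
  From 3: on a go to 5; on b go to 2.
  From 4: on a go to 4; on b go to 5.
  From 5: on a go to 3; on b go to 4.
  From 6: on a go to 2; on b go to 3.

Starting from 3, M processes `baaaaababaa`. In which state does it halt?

4

3 --b--> 2
2 --a--> 0
0 --a--> 6
6 --a--> 2
2 --a--> 0
0 --a--> 6
6 --b--> 3
3 --a--> 5
5 --b--> 4
4 --a--> 4
4 --a--> 4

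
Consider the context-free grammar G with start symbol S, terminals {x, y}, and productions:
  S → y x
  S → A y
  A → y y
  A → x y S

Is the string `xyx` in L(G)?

no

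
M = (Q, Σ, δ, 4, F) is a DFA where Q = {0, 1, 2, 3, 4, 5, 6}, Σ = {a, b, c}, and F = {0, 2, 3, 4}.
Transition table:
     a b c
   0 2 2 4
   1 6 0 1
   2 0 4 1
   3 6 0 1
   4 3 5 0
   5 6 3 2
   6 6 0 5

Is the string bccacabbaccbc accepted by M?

4 --b--> 5
5 --c--> 2
2 --c--> 1
1 --a--> 6
6 --c--> 5
5 --a--> 6
6 --b--> 0
0 --b--> 2
2 --a--> 0
0 --c--> 4
4 --c--> 0
0 --b--> 2
2 --c--> 1
End in state 1, which is not an accepting state.

rejected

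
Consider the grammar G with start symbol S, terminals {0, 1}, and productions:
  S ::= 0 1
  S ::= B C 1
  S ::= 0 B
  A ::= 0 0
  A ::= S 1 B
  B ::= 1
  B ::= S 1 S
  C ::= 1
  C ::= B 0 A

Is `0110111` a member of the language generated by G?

S ⇒ BC1 ⇒ S1SC1 ⇒ 011SC1 ⇒ 01101C1 ⇒ 0110111

yes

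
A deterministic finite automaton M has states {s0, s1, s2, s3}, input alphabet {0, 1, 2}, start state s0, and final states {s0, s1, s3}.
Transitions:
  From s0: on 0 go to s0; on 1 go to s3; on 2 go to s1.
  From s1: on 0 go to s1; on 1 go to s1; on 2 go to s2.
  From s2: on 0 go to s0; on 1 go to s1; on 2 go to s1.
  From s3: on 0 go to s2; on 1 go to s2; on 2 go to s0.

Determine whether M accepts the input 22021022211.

s0 --2--> s1
s1 --2--> s2
s2 --0--> s0
s0 --2--> s1
s1 --1--> s1
s1 --0--> s1
s1 --2--> s2
s2 --2--> s1
s1 --2--> s2
s2 --1--> s1
s1 --1--> s1
End in state s1, which is an accepting state.

accepted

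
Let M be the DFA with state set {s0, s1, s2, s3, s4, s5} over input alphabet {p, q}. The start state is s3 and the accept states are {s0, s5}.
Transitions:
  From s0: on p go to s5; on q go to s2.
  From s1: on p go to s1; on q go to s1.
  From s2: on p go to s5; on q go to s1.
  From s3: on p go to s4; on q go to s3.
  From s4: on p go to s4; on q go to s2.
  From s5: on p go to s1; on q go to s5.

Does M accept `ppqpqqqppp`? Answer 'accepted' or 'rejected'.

rejected

s3 --p--> s4
s4 --p--> s4
s4 --q--> s2
s2 --p--> s5
s5 --q--> s5
s5 --q--> s5
s5 --q--> s5
s5 --p--> s1
s1 --p--> s1
s1 --p--> s1
End in state s1, which is not an accepting state.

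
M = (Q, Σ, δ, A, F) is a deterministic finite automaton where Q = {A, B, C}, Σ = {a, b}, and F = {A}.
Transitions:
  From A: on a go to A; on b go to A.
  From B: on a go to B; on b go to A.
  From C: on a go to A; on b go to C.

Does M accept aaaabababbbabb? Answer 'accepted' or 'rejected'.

accepted

A --a--> A
A --a--> A
A --a--> A
A --a--> A
A --b--> A
A --a--> A
A --b--> A
A --a--> A
A --b--> A
A --b--> A
A --b--> A
A --a--> A
A --b--> A
A --b--> A
End in state A, which is an accepting state.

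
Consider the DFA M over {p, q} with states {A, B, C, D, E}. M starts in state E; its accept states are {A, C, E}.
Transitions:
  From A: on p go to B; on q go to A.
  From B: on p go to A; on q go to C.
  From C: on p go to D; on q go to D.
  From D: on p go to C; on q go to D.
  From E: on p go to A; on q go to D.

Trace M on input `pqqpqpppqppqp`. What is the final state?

C

E --p--> A
A --q--> A
A --q--> A
A --p--> B
B --q--> C
C --p--> D
D --p--> C
C --p--> D
D --q--> D
D --p--> C
C --p--> D
D --q--> D
D --p--> C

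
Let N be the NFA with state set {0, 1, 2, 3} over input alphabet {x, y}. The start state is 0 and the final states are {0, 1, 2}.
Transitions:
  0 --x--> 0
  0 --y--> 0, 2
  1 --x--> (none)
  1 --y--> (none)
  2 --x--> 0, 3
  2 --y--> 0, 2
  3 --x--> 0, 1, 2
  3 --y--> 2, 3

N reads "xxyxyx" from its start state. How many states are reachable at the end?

Start: {0}
read x: {0}
read x: {0}
read y: {0, 2}
read x: {0, 3}
read y: {0, 2, 3}
read x: {0, 1, 2, 3}
Final reachable set {0, 1, 2, 3} has 4 states.

4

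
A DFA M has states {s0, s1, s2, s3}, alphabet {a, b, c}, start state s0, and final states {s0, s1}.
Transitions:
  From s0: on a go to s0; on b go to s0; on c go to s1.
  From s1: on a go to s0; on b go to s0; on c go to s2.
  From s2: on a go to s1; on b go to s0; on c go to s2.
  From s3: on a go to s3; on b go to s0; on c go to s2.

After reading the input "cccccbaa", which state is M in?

s0 --c--> s1
s1 --c--> s2
s2 --c--> s2
s2 --c--> s2
s2 --c--> s2
s2 --b--> s0
s0 --a--> s0
s0 --a--> s0

s0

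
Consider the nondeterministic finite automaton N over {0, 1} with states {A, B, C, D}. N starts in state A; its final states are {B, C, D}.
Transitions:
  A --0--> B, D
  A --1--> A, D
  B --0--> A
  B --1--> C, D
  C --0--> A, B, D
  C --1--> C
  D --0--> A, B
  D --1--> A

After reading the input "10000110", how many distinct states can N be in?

Start: {A}
read 1: {A, D}
read 0: {A, B, D}
read 0: {A, B, D}
read 0: {A, B, D}
read 0: {A, B, D}
read 1: {A, C, D}
read 1: {A, C, D}
read 0: {A, B, D}
Final reachable set {A, B, D} has 3 states.

3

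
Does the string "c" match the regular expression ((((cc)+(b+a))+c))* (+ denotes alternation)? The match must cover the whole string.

Split into 1 piece c; each matches (((cc)+(b+a))+c).

yes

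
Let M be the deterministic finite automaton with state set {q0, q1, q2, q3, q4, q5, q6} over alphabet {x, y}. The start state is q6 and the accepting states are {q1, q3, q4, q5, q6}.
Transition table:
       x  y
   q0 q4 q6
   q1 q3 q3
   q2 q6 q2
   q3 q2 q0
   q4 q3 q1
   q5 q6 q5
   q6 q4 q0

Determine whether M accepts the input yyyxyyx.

q6 --y--> q0
q0 --y--> q6
q6 --y--> q0
q0 --x--> q4
q4 --y--> q1
q1 --y--> q3
q3 --x--> q2
End in state q2, which is not an accepting state.

rejected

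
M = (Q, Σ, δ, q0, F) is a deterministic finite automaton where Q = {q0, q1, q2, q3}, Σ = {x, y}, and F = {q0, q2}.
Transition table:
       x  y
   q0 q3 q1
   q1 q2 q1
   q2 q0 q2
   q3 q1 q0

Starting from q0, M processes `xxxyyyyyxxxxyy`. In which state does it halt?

q0 --x--> q3
q3 --x--> q1
q1 --x--> q2
q2 --y--> q2
q2 --y--> q2
q2 --y--> q2
q2 --y--> q2
q2 --y--> q2
q2 --x--> q0
q0 --x--> q3
q3 --x--> q1
q1 --x--> q2
q2 --y--> q2
q2 --y--> q2

q2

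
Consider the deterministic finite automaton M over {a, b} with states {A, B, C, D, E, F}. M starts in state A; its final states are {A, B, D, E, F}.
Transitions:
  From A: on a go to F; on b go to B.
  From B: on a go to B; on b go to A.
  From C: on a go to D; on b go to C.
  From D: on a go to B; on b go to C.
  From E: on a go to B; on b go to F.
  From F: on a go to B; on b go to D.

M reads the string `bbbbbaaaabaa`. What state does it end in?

A --b--> B
B --b--> A
A --b--> B
B --b--> A
A --b--> B
B --a--> B
B --a--> B
B --a--> B
B --a--> B
B --b--> A
A --a--> F
F --a--> B

B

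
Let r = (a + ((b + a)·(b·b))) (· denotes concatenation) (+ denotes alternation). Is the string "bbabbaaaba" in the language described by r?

Neither a nor ((b+a)·(b·b)) matches bbabbaaaba.

no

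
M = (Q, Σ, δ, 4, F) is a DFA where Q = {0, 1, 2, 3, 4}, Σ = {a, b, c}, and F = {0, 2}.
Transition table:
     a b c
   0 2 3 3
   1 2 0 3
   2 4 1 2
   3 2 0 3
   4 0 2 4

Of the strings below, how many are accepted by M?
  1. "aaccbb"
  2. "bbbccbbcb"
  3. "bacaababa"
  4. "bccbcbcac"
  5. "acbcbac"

5

"aaccbb": accepted
"bbbccbbcb": accepted
"bacaababa": accepted
"bccbcbcac": accepted
"acbcbac": accepted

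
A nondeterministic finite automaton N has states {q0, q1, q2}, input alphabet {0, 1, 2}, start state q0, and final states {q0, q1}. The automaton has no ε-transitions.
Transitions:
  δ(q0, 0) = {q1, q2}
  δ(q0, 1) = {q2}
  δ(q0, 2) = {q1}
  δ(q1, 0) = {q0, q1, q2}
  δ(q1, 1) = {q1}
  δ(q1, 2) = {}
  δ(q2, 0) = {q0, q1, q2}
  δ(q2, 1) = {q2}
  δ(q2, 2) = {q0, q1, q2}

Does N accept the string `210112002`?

Start: {q0}
read 2: {q1}
read 1: {q1}
read 0: {q0, q1, q2}
read 1: {q1, q2}
read 1: {q1, q2}
read 2: {q0, q1, q2}
read 0: {q0, q1, q2}
read 0: {q0, q1, q2}
read 2: {q0, q1, q2}
Reachable ∩ accepting = {q0, q1} — nonempty.

accepted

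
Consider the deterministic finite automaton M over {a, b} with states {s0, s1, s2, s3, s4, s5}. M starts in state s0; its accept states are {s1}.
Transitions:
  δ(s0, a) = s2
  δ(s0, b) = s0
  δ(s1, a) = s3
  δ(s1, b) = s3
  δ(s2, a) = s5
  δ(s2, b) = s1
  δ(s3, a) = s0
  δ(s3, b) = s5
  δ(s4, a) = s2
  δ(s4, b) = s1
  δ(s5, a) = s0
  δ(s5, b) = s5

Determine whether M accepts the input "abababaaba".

rejected

s0 --a--> s2
s2 --b--> s1
s1 --a--> s3
s3 --b--> s5
s5 --a--> s0
s0 --b--> s0
s0 --a--> s2
s2 --a--> s5
s5 --b--> s5
s5 --a--> s0
End in state s0, which is not an accepting state.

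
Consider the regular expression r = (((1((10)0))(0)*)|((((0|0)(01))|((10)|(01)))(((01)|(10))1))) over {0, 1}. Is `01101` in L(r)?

yes

The right alternative ((((0|0)(01))|((10)|(01)))(((01)|(10))1)) matches 01101.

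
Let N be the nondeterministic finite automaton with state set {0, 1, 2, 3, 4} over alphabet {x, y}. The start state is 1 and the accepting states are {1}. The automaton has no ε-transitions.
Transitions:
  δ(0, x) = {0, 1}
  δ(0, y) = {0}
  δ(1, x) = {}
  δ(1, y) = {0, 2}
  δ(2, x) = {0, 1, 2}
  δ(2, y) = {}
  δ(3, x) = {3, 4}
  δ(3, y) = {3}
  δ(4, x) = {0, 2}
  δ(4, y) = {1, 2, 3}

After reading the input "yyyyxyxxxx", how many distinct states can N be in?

3

Start: {1}
read y: {0, 2}
read y: {0}
read y: {0}
read y: {0}
read x: {0, 1}
read y: {0, 2}
read x: {0, 1, 2}
read x: {0, 1, 2}
read x: {0, 1, 2}
read x: {0, 1, 2}
Final reachable set {0, 1, 2} has 3 states.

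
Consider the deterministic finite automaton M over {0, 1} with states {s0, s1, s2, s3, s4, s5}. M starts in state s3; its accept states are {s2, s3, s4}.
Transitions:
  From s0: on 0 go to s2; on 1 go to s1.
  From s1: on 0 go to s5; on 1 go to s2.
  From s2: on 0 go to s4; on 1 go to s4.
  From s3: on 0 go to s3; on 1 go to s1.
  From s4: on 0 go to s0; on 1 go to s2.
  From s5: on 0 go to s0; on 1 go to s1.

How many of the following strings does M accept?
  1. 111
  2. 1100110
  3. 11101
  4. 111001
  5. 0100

3

111: accepted
1100110: accepted
11101: rejected
111001: accepted
0100: rejected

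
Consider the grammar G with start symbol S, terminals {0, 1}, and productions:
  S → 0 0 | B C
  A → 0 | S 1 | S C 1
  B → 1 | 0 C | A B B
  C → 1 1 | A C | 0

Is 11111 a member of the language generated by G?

no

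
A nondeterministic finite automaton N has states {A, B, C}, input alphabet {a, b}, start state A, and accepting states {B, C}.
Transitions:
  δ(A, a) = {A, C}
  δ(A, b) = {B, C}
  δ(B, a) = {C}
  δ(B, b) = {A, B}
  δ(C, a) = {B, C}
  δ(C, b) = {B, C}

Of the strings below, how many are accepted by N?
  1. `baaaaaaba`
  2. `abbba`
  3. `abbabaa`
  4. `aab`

`baaaaaaba`: accepted
`abbba`: accepted
`abbabaa`: accepted
`aab`: accepted

4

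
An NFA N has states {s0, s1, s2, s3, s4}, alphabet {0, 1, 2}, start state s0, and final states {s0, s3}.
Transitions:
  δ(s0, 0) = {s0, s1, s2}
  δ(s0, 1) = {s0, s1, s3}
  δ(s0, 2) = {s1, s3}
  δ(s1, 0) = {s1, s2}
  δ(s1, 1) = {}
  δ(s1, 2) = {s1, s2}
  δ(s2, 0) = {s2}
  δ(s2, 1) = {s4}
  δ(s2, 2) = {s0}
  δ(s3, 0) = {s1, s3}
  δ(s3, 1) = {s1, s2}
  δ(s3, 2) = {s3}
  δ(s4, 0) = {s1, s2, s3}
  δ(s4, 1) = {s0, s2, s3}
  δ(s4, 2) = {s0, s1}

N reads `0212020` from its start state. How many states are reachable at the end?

Start: {s0}
read 0: {s0, s1, s2}
read 2: {s0, s1, s2, s3}
read 1: {s0, s1, s2, s3, s4}
read 2: {s0, s1, s2, s3}
read 0: {s0, s1, s2, s3}
read 2: {s0, s1, s2, s3}
read 0: {s0, s1, s2, s3}
Final reachable set {s0, s1, s2, s3} has 4 states.

4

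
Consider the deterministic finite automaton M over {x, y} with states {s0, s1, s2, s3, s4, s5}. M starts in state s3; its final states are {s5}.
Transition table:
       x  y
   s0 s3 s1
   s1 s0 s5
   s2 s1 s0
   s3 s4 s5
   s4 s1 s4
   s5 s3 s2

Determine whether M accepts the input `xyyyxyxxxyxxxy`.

s3 --x--> s4
s4 --y--> s4
s4 --y--> s4
s4 --y--> s4
s4 --x--> s1
s1 --y--> s5
s5 --x--> s3
s3 --x--> s4
s4 --x--> s1
s1 --y--> s5
s5 --x--> s3
s3 --x--> s4
s4 --x--> s1
s1 --y--> s5
End in state s5, which is an accepting state.

accepted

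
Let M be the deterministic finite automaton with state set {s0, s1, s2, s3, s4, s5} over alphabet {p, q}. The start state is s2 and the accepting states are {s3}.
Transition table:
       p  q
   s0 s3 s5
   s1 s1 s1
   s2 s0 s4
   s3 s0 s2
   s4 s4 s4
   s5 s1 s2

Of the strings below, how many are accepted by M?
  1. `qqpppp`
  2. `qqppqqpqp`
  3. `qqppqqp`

0

`qqpppp`: rejected
`qqppqqpqp`: rejected
`qqppqqp`: rejected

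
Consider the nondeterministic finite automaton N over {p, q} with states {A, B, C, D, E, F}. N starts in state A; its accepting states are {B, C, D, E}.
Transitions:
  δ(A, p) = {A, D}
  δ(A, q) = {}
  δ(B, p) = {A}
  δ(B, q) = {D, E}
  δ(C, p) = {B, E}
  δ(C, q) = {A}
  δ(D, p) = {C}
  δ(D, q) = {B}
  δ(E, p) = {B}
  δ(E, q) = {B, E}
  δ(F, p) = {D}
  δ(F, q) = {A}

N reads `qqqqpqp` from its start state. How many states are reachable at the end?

Start: {A}
read q: {}
The reachable set is empty and stays empty for the remaining 6 symbols.
Final reachable set {} has 0 states.

0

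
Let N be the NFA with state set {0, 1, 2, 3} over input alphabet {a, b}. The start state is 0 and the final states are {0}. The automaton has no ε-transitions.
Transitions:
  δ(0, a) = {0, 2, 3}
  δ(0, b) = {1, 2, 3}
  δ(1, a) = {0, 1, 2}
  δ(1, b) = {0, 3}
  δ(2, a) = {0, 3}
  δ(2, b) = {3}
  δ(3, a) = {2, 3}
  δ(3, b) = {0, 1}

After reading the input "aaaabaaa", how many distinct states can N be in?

Start: {0}
read a: {0, 2, 3}
read a: {0, 2, 3}
read a: {0, 2, 3}
read a: {0, 2, 3}
read b: {0, 1, 2, 3}
read a: {0, 1, 2, 3}
read a: {0, 1, 2, 3}
read a: {0, 1, 2, 3}
Final reachable set {0, 1, 2, 3} has 4 states.

4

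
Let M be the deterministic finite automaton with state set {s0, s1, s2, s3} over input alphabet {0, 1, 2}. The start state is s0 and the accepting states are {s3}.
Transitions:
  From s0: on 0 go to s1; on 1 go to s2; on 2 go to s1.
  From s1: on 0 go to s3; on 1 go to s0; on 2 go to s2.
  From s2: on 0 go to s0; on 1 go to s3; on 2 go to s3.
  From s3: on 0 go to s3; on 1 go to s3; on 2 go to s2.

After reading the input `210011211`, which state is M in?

s0 --2--> s1
s1 --1--> s0
s0 --0--> s1
s1 --0--> s3
s3 --1--> s3
s3 --1--> s3
s3 --2--> s2
s2 --1--> s3
s3 --1--> s3

s3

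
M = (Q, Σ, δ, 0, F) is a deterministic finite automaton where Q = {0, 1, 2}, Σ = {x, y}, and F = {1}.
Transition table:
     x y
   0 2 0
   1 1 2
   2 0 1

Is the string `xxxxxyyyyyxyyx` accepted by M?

0 --x--> 2
2 --x--> 0
0 --x--> 2
2 --x--> 0
0 --x--> 2
2 --y--> 1
1 --y--> 2
2 --y--> 1
1 --y--> 2
2 --y--> 1
1 --x--> 1
1 --y--> 2
2 --y--> 1
1 --x--> 1
End in state 1, which is an accepting state.

accepted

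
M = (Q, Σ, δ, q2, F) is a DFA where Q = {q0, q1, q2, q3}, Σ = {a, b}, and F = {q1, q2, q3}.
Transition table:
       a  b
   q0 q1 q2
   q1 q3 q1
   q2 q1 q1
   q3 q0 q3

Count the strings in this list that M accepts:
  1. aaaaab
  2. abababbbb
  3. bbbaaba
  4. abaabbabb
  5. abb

aaaaab: accepted
abababbbb: accepted
bbbaaba: accepted
abaabbabb: accepted
abb: accepted

5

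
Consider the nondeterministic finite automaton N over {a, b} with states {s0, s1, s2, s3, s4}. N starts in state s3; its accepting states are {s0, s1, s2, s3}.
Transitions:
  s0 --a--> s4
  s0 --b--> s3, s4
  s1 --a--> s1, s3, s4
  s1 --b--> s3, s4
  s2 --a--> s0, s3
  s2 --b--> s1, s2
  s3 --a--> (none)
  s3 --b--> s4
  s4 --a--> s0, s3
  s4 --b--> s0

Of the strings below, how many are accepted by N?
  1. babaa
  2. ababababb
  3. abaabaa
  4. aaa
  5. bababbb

babaa: rejected
ababababb: rejected
abaabaa: rejected
aaa: rejected
bababbb: accepted

1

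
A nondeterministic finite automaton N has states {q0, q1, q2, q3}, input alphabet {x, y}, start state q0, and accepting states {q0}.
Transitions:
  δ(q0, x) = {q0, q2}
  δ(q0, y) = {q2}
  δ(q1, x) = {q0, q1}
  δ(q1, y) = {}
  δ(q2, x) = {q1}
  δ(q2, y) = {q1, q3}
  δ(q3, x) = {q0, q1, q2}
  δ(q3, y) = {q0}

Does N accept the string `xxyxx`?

Start: {q0}
read x: {q0, q2}
read x: {q0, q1, q2}
read y: {q1, q2, q3}
read x: {q0, q1, q2}
read x: {q0, q1, q2}
Reachable ∩ accepting = {q0} — nonempty.

accepted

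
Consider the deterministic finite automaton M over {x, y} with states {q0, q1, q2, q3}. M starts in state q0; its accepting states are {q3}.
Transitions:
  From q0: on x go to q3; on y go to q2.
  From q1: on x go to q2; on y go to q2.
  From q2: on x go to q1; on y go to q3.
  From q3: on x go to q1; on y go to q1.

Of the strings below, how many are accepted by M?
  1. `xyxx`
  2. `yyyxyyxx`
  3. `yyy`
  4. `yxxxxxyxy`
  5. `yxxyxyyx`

0

`xyxx`: rejected
`yyyxyyxx`: rejected
`yyy`: rejected
`yxxxxxyxy`: rejected
`yxxyxyyx`: rejected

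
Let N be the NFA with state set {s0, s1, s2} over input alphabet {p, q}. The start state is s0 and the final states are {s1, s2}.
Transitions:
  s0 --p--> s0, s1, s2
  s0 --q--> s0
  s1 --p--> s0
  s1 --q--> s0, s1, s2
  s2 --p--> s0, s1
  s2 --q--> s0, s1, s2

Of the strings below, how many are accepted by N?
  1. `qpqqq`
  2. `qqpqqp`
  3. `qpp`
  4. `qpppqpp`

`qpqqq`: accepted
`qqpqqp`: accepted
`qpp`: accepted
`qpppqpp`: accepted

4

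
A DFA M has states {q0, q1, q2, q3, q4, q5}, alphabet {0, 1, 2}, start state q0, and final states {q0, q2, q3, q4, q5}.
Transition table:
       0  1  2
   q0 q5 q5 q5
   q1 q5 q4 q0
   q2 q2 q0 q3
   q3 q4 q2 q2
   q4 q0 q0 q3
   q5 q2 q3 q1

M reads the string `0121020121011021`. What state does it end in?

q2

q0 --0--> q5
q5 --1--> q3
q3 --2--> q2
q2 --1--> q0
q0 --0--> q5
q5 --2--> q1
q1 --0--> q5
q5 --1--> q3
q3 --2--> q2
q2 --1--> q0
q0 --0--> q5
q5 --1--> q3
q3 --1--> q2
q2 --0--> q2
q2 --2--> q3
q3 --1--> q2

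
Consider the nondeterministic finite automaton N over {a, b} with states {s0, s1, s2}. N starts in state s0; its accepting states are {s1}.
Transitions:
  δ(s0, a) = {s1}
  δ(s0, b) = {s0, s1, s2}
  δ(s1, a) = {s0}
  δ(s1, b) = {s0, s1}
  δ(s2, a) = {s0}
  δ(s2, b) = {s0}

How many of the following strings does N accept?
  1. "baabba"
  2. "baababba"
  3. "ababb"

3

"baabba": accepted
"baababba": accepted
"ababb": accepted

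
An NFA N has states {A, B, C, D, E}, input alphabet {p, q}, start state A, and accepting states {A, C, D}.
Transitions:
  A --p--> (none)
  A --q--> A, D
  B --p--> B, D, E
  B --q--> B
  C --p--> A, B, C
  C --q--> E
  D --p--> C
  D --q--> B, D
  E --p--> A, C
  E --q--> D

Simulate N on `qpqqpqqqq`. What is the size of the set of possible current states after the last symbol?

2

Start: {A}
read q: {A, D}
read p: {C}
read q: {E}
read q: {D}
read p: {C}
read q: {E}
read q: {D}
read q: {B, D}
read q: {B, D}
Final reachable set {B, D} has 2 states.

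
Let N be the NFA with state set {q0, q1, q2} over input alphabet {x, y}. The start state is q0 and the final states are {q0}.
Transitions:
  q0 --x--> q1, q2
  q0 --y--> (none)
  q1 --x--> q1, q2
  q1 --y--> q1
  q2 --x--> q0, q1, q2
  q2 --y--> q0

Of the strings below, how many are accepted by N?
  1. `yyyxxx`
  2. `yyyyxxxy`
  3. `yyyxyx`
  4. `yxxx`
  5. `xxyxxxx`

1

`yyyxxx`: rejected
`yyyyxxxy`: rejected
`yyyxyx`: rejected
`yxxx`: rejected
`xxyxxxx`: accepted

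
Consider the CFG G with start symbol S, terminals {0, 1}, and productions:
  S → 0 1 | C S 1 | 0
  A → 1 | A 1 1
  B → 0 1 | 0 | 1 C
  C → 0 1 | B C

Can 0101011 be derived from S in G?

S ⇒ CS1 ⇒ BCS1 ⇒ 01CS1 ⇒ 0101S1 ⇒ 0101011

yes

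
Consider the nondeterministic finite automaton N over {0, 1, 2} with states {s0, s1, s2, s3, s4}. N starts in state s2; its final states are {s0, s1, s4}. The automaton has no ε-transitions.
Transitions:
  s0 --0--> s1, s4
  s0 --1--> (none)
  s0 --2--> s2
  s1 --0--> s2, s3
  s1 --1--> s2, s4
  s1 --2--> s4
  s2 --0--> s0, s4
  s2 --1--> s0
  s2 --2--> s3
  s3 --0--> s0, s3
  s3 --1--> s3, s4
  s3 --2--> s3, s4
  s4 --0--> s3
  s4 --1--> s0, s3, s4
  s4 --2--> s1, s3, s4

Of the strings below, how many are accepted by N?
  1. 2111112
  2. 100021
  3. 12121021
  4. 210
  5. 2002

2111112: accepted
100021: accepted
12121021: accepted
210: accepted
2002: accepted

5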